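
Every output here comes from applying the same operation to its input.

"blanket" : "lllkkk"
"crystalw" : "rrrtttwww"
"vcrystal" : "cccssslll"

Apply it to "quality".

The pattern: keep one character in every 3, starting at position 2 (positions 2nd, 5th, 8th, ...), then repeat every character 3 times.
Starting from "quality": after the first operation, "ui"; after the second, "uuuiii".

uuuiii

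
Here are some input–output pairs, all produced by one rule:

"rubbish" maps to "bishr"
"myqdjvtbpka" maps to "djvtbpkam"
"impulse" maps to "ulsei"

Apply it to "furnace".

What's happening: move the first 3 characters to the end (rotate left by 3), then delete the last 2 characters.
Applying both steps to "furnace": "nacefur", then "nacef".

nacef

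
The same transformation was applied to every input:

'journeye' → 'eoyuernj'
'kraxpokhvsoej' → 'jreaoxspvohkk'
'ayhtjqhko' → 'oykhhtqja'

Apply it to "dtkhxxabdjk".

What's happening: take characters alternately from the front and the back (1st, last, 2nd, 2nd-last, ...), then move the first character to the end.
"dtkhxxabdjk" → "ktjkdhbxaxd".

ktjkdhbxaxd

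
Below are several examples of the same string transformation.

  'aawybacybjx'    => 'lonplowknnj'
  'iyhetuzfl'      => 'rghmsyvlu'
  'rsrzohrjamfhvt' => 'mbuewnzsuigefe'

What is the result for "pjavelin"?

Rule — move the first 3 characters to the end (rotate left by 3), then shift every letter 13 places forward in the alphabet (wrapping around) — i.e. ROT13.
For "pjavelin", step one produces "velinpja"; step two turns that into "iryvacwn".

iryvacwn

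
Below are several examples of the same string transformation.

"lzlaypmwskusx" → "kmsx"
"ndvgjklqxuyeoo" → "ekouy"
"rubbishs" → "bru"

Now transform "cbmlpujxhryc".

Each output is the input with this applied: sort the characters into alphabetical order, then keep one character in every 3, starting at position 2 (positions 2nd, 5th, 8th, ...).
On "cbmlpujxhryc": the first step gives "bcchjlmpruxy", and the second then gives "cjpx".
(Check on "rubbishs": → "bbhirssu" → "bru" ✓)

cjpx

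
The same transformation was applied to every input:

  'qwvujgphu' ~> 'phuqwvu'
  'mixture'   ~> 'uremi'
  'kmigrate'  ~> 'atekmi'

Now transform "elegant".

antel

The transformation: move the last 3 characters to the front (rotate right by 3), then delete the last 2 characters.
Working it through for "elegant": intermediate "anteleg", final "antel".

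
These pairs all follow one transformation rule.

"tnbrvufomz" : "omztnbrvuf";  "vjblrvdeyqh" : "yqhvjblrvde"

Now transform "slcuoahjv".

hjvslcuoa

What's happening: move the last 3 characters to the front (rotate right by 3).
For "slcuoahjv" the result is "hjvslcuoa".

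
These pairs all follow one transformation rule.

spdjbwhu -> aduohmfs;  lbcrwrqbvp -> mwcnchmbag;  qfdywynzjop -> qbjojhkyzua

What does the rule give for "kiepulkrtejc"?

tvapwfcvpenu

Each output is the input with this applied: swap each adjacent pair of characters (1↔2, 3↔4, ...), then shift every letter 11 places forward in the alphabet (wrapping around).
On "kiepulkrtejc": the first step gives "ikpelurketcj", and the second then gives "tvapwfcvpenu".
(Check on "spdjbwhu": → "psjdwbuh" → "aduohmfs" ✓)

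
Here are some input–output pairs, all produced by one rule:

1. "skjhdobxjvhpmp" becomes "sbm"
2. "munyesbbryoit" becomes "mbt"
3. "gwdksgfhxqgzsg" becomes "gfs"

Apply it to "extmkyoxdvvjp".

eop

The transformation: keep every other character starting from the first (positions 1st, 3rd, 5th, ...), then keep one character in every 3, starting at position 1 (positions 1st, 4th, 7th, ...).
Working it through for "extmkyoxdvvjp": intermediate "etkodvp", final "eop".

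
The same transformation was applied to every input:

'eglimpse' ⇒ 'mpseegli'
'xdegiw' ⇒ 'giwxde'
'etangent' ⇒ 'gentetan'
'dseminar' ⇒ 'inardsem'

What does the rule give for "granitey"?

Looking at the pairs, the operation is to swap the front and back halves of the string.
Doing the same to "granitey": "iteygran".

iteygran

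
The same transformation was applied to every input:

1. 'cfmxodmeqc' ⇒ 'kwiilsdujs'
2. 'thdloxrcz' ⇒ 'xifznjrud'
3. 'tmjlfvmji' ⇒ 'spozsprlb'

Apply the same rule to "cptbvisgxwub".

cahivzhboymd

Looking at the pairs, the operation is to move the last 3 characters to the front (rotate right by 3), then shift every letter 6 places forward in the alphabet (wrapping around).
Working it through for "cptbvisgxwub": intermediate "wubcptbvisgx", final "cahivzhboymd".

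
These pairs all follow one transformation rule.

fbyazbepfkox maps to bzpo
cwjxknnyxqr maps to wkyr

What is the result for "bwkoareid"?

What's happening: keep one character in every 3, starting at position 2 (positions 2nd, 5th, 8th, ...).
For "bwkoareid" the result is "wai".

wai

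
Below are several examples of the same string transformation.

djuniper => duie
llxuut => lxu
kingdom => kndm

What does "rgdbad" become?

rda

What's happening: keep every other character starting from the first (positions 1st, 3rd, 5th, ...).
For "rgdbad" the result is "rda".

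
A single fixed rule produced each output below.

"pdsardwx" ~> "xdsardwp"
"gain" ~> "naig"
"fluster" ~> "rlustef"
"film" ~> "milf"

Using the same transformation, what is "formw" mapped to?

wormf

The pattern: swap the first and last characters.
So "formw" becomes "wormf".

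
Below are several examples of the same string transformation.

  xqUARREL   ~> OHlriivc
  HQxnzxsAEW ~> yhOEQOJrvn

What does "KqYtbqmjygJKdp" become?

bHpKSHDAPXabUG

In each case the input is transformed by: shift every letter 9 places backward in the alphabet (wrapping around), then flip the case of every letter.
On "KqYtbqmjygJKdp": the first step gives "BhPkshdapxABug", and the second then gives "bHpKSHDAPXabUG".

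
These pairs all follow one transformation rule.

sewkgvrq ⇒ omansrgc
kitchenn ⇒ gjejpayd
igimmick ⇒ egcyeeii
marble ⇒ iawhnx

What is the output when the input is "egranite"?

In each case the input is transformed by: shift every letter 4 places backward in the alphabet (wrapping around), then take characters alternately from the front and the back (1st, last, 2nd, 2nd-last, ...).
Starting from "egranite": after the first operation, "acnwjepa"; after the second, "aacpnewj".

aacpnewj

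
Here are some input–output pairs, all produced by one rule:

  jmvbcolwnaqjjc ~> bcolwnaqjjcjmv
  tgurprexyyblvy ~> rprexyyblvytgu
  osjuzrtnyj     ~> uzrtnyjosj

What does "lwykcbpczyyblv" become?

In each case the input is transformed by: move the first 3 characters to the end (rotate left by 3).
Doing the same to "lwykcbpczyyblv": "kcbpczyyblvlwy".

kcbpczyyblvlwy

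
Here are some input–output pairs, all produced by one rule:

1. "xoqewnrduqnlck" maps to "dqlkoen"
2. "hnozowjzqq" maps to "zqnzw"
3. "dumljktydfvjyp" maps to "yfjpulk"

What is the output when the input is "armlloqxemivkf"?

The pattern: keep every other character starting from the second (positions 2nd, 4th, 6th, ...), then move the first 3 characters to the end (rotate left by 3).
Applying both steps to "armlloqxemivkf": "rloxmvf", then "xmvfrlo".

xmvfrlo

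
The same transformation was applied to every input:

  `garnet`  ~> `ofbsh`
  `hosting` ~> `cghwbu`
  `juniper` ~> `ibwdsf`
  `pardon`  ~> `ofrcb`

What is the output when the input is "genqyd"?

Looking at the pairs, the operation is to shift every letter 12 places backward in the alphabet (wrapping around), then delete the first character.
Starting from "genqyd": after the first operation, "usbemr"; after the second, "sbemr".
(Check on "pardon": → "dofrcb" → "ofrcb" ✓)

sbemr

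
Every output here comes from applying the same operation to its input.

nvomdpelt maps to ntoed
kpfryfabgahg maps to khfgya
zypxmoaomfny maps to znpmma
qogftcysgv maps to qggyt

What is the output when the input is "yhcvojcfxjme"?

ymcxoc

In each case the input is transformed by: keep every other character starting from the first (positions 1st, 3rd, 5th, ...), then take characters alternately from the front and the back (1st, last, 2nd, 2nd-last, ...).
For "yhcvojcfxjme", step one produces "ycocxm"; step two turns that into "ymcxoc".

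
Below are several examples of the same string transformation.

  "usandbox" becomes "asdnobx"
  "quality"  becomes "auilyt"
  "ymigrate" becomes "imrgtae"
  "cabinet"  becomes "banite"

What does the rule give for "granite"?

arinet

The pattern: delete the first character, then swap each adjacent pair of characters (1↔2, 3↔4, ...).
Applying both steps to "granite": "ranite", then "arinet".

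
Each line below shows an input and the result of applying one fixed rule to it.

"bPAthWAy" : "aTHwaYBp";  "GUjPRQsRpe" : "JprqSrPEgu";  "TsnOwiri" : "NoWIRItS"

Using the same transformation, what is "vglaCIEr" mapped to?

The pattern: flip the case of every letter, then move the first 2 characters to the end (rotate left by 2).
Working it through for "vglaCIEr": intermediate "VGLAcieR", final "LAcieRVG".

LAcieRVG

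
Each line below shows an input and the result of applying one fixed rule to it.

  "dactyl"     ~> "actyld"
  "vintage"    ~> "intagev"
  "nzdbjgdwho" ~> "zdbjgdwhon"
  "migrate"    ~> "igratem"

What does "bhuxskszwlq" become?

huxskszwlqb

In each case the input is transformed by: move the first character to the end.
Applying that to "bhuxskszwlq" gives "huxskszwlqb".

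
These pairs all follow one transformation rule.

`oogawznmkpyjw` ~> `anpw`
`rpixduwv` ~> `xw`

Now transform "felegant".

What's happening: keep one character in every 3, starting at position 1 (positions 1st, 4th, 7th, ...), then delete the first character.
"felegant" → "fen" → "en".

en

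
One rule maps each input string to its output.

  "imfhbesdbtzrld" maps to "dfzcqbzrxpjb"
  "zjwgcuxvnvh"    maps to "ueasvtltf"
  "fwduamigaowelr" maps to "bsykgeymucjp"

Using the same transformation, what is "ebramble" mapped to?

pykzjc

Rule — shift every letter 2 places backward in the alphabet (wrapping around), then delete the first 2 characters.
On "ebramble": the first step gives "czpykzjc", and the second then gives "pykzjc".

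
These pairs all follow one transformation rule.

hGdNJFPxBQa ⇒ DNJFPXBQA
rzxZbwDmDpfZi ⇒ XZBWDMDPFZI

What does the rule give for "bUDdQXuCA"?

DDQXUCA

Rule — delete the first 2 characters, then convert every letter to uppercase.
For "bUDdQXuCA", step one produces "DdQXuCA"; step two turns that into "DDQXUCA".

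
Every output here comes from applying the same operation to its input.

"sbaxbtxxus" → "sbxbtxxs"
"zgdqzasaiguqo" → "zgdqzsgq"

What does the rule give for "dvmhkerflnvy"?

The pattern: remove every vowel.
On "dvmhkerflnvy" that produces "dvmhkrflnvy".

dvmhkrflnvy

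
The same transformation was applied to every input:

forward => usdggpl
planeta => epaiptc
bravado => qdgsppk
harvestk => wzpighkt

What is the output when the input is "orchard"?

dsggrpw

Each output is the input with this applied: take characters alternately from the front and the back (1st, last, 2nd, 2nd-last, ...), then shift every letter 11 places backward in the alphabet (wrapping around).
On "orchard": the first step gives "odrrcah", and the second then gives "dsggrpw".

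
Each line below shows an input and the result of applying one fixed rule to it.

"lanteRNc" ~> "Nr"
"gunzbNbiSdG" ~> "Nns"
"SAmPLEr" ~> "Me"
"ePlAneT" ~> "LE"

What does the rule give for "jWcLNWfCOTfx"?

CwoX

Rule — flip the case of every letter, then keep one character in every 3, starting at position 3 (positions 3rd, 6th, 9th, ...).
For "jWcLNWfCOTfx", step one produces "JwClnwFcotFX"; step two turns that into "CwoX".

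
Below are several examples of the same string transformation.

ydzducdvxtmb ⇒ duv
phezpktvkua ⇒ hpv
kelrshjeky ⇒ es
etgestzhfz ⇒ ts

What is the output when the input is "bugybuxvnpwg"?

ubv

What's happening: delete the last 3 characters, then keep one character in every 3, starting at position 2 (positions 2nd, 5th, 8th, ...).
On "bugybuxvnpwg": the first step gives "bugybuxvn", and the second then gives "ubv".
(Check on "ydzducdvxtmb": → "ydzducdvx" → "duv" ✓)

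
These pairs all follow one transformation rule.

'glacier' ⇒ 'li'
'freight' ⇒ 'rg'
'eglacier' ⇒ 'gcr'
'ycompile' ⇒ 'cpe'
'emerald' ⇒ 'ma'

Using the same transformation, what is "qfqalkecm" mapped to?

flc

The rule is to keep one character in every 3, starting at position 2 (positions 2nd, 5th, 8th, ...).
So "qfqalkecm" becomes "flc".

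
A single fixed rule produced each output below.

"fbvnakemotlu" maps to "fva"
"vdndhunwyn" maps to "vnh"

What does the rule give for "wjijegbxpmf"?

What's happening: keep every other character starting from the first (positions 1st, 3rd, 5th, ...), then keep only the first 3 characters.
Applying both steps to "wjijegbxpmf": "wiebpf", then "wie".
(Check on "fbvnakemotlu": → "fvaeol" → "fva" ✓)

wie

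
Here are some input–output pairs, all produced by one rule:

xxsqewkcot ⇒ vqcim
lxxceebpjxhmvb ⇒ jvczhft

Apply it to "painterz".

ngrp

The rule is to shift every letter 2 places backward in the alphabet (wrapping around), then keep every other character starting from the first (positions 1st, 3rd, 5th, ...).
For "painterz", step one produces "nyglrcpx"; step two turns that into "ngrp".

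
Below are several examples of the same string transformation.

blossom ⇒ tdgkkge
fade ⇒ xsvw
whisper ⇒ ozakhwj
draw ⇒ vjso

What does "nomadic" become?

fgesvau

What's happening: shift every letter 8 places backward in the alphabet (wrapping around).
Doing the same to "nomadic": "fgesvau".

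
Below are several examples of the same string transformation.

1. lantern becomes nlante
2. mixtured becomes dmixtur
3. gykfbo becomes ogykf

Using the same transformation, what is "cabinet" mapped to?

Rule — move the last character to the front, then delete the last character.
Working it through for "cabinet": intermediate "tcabine", final "tcabin".

tcabin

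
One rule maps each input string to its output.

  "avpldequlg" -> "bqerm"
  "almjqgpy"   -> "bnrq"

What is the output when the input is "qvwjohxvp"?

rxpyq

Rule — shift every letter 1 place forward in the alphabet (wrapping around), then keep every other character starting from the first (positions 1st, 3rd, 5th, ...).
Working it through for "qvwjohxvp": intermediate "rwxkpiywq", final "rxpyq".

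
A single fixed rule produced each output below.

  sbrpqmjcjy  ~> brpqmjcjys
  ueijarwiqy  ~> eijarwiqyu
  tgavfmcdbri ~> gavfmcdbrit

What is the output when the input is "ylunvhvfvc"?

What's happening: move the first character to the end.
"ylunvhvfvc" → "lunvhvfvcy".

lunvhvfvcy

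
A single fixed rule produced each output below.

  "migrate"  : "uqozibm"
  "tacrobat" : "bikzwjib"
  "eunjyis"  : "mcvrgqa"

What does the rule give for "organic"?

The transformation: shift every letter 8 places forward in the alphabet (wrapping around).
So "organic" becomes "wzoivqk".

wzoivqk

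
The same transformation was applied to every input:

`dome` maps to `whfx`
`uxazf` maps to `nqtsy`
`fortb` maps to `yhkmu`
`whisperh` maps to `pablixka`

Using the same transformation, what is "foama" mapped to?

The pattern: shift every letter 7 places backward in the alphabet (wrapping around).
Doing the same to "foama": "yhtft".

yhtft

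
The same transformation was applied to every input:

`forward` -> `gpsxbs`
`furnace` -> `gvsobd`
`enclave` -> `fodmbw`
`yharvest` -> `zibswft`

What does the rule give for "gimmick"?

hjnnjd

Looking at the pairs, the operation is to shift every letter 1 place forward in the alphabet (wrapping around), then delete the last character.
"gimmick" → "hjnnjdl" → "hjnnjd".
(Check on "yharvest": → "zibswftu" → "zibswft" ✓)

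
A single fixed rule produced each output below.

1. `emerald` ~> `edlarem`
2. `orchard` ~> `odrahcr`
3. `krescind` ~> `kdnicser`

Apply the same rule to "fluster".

fretsul

The pattern: reverse the string, then move the last character to the front.
Working it through for "fluster": intermediate "retsulf", final "fretsul".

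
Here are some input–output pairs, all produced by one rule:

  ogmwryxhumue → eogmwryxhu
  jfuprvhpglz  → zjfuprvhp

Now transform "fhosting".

The pattern: move the last 3 characters to the front (rotate right by 3), then delete the first 2 characters.
Applying both steps to "fhosting": "ingfhost", then "gfhost".

gfhost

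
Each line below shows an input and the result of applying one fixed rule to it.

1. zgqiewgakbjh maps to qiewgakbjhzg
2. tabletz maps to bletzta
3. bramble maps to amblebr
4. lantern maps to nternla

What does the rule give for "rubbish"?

The transformation: move the first 2 characters to the end (rotate left by 2).
"rubbish" → "bbishru".

bbishru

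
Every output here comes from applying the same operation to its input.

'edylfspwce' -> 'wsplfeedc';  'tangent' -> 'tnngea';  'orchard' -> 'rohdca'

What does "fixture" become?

Each output is the input with this applied: sort the characters into reverse alphabetical order, then delete the first character.
Applying both steps to "fixture": "xutrife", then "utrife".

utrife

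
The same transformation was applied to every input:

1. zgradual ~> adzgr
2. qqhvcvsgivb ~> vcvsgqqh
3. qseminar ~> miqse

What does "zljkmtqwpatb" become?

In each case the input is transformed by: delete the last 3 characters, then move the first 3 characters to the end (rotate left by 3).
"zljkmtqwpatb" → "zljkmtqwp" → "kmtqwpzlj".

kmtqwpzlj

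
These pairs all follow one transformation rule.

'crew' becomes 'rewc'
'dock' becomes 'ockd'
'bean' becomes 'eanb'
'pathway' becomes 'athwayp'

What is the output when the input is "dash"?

Each output is the input with this applied: move the first character to the end.
So "dash" becomes "ashd".

ashd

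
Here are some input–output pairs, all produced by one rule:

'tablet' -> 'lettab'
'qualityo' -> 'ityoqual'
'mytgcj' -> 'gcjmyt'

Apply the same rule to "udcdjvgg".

jvggudcd

Rule — swap the front and back halves of the string.
For "udcdjvgg" the result is "jvggudcd".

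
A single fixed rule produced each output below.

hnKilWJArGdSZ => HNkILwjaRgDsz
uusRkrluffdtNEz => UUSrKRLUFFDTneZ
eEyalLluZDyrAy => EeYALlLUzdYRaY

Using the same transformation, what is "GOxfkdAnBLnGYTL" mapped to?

goXFKDaNblNgytl

Each output is the input with this applied: flip the case of every letter.
So "GOxfkdAnBLnGYTL" becomes "goXFKDaNblNgytl".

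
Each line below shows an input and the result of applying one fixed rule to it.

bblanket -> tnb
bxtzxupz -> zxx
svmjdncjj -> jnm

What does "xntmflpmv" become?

Looking at the pairs, the operation is to reverse the string, then keep one character in every 3, starting at position 1 (positions 1st, 4th, 7th, ...).
Working it through for "xntmflpmv": intermediate "vmplfmtnx", final "vlt".

vlt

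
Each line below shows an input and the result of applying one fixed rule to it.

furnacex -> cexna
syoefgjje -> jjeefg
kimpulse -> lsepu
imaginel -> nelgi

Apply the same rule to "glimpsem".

The pattern: delete the first 3 characters, then move the last 3 characters to the front (rotate right by 3).
Applying both steps to "glimpsem": "mpsem", then "semmp".

semmp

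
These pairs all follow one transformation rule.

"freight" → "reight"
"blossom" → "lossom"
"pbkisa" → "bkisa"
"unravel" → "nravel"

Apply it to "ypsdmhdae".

In each case the input is transformed by: delete the first character.
Doing the same to "ypsdmhdae": "psdmhdae".

psdmhdae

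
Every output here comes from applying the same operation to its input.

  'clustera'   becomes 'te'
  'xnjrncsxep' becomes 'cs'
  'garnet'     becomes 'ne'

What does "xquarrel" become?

rr

Rule — swap the front and back halves of the string, then keep only the first 2 characters.
Applying that to "xquarrel" gives "rr".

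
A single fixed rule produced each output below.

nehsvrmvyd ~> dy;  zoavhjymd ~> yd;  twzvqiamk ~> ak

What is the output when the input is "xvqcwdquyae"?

The transformation: swap each adjacent pair of characters (1↔2, 3↔4, ...), then keep only the last 2 characters.
"xvqcwdquyae" → "vxcqdwuqaye" → "ye".
(Check on "zoavhjymd": → "ozvajhmyd" → "yd" ✓)

ye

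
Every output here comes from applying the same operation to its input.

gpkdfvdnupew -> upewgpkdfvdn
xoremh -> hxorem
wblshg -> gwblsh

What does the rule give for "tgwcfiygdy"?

Looking at the pairs, the operation is to move the first 2 characters to the end (rotate left by 2), then swap the front and back halves of the string.
Applying that to "tgwcfiygdy" gives "gdytgwcfiy".

gdytgwcfiy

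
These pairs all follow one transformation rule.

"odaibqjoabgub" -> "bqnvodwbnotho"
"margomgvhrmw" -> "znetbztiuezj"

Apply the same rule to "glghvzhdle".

tytuimuqyr

The pattern: shift every letter 13 places forward in the alphabet (wrapping around) — i.e. ROT13.
On "glghvzhdle" that produces "tytuimuqyr".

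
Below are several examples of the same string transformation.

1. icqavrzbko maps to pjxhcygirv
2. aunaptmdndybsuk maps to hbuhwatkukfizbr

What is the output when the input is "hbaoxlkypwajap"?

The transformation: shift every letter 7 places forward in the alphabet (wrapping around).
So "hbaoxlkypwajap" becomes "oihvesrfwdhqhw".

oihvesrfwdhqhw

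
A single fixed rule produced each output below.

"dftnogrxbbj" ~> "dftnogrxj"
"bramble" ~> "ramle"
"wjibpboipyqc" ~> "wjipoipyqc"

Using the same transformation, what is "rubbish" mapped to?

Rule — remove every "b".
For "rubbish" the result is "ruish".

ruish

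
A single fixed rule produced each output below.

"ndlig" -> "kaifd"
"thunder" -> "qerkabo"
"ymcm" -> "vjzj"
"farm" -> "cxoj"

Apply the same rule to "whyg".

tevd

Looking at the pairs, the operation is to shift every letter 3 places backward in the alphabet (wrapping around).
So "whyg" becomes "tevd".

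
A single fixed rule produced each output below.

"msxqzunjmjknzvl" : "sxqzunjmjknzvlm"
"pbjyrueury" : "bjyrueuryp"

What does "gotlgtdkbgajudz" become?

The pattern: move the first character to the end.
"gotlgtdkbgajudz" → "otlgtdkbgajudzg".

otlgtdkbgajudzg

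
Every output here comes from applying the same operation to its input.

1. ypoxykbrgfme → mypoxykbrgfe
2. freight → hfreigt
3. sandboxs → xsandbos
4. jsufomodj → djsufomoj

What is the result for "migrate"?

tmigrae

What's happening: move the last character to the front, then swap the first and last characters.
For "migrate", step one produces "emigrat"; step two turns that into "tmigrae".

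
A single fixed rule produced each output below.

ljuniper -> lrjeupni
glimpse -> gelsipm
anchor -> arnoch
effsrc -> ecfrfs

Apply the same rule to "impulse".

What's happening: take characters alternately from the front and the back (1st, last, 2nd, 2nd-last, ...).
Doing the same to "impulse": "iemsplu".

iemsplu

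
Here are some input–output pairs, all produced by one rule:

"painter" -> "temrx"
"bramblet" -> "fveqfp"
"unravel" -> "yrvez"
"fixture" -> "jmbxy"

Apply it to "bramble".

fveqf

The rule is to shift every letter 4 places forward in the alphabet (wrapping around), then delete the last 2 characters.
On "bramble": the first step gives "fveqfpi", and the second then gives "fveqf".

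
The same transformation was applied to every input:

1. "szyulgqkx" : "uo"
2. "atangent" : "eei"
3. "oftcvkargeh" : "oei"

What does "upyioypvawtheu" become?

What's happening: shift every letter 4 places forward in the alphabet (wrapping around), then keep only the vowels.
Applying both steps to "upyioypvawtheu": "ytcmsctzeaxliy", then "eai".

eai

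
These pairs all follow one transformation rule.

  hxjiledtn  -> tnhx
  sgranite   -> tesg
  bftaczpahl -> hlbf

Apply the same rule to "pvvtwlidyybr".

What's happening: move the first 2 characters to the end (rotate left by 2), then keep only the last 4 characters.
On "pvvtwlidyybr": the first step gives "vtwlidyybrpv", and the second then gives "brpv".

brpv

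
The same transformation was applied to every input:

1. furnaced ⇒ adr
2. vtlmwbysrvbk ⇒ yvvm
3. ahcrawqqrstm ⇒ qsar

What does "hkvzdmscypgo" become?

sphz

The pattern: swap the front and back halves of the string, then keep one character in every 3, starting at position 1 (positions 1st, 4th, 7th, ...).
Starting from "hkvzdmscypgo": after the first operation, "scypgohkvzdm"; after the second, "sphz".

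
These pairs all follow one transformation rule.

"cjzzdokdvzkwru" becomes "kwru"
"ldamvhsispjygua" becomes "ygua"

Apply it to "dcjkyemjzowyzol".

yzol

What's happening: keep only the last 4 characters.
So "dcjkyemjzowyzol" becomes "yzol".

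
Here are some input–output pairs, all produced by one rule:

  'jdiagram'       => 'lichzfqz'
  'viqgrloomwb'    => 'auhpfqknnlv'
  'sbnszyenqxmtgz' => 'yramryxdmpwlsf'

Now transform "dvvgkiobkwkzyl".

Looking at the pairs, the operation is to move the last character to the front, then shift every letter 1 place backward in the alphabet (wrapping around).
Applying both steps to "dvvgkiobkwkzyl": "ldvvgkiobkwkzy", then "kcuufjhnajvjyx".

kcuufjhnajvjyx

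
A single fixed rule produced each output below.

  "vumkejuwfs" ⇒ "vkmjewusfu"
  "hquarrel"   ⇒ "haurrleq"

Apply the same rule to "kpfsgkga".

ksfkgagp

The rule is to swap each adjacent pair of characters (1↔2, 3↔4, ...), then move the first character to the end.
Doing the same to "kpfsgkga": "ksfkgagp".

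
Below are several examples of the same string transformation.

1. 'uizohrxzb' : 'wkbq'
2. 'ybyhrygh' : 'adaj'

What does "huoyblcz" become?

jwqa

Looking at the pairs, the operation is to shift every letter 2 places forward in the alphabet (wrapping around), then keep only the first 4 characters.
On "huoyblcz": the first step gives "jwqadneb", and the second then gives "jwqa".
(Check on "uizohrxzb": → "wkbqjtzbd" → "wkbq" ✓)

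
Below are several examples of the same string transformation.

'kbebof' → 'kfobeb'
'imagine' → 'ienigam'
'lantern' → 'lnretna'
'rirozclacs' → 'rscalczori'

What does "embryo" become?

In each case the input is transformed by: move the first character to the end, then reverse the string.
So "embryo" becomes "eoyrbm".
(Check on "lantern": → "anternl" → "lnretna" ✓)

eoyrbm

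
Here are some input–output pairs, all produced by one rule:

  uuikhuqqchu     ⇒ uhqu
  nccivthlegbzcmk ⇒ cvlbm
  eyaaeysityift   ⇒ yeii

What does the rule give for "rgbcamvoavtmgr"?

The transformation: keep one character in every 3, starting at position 2 (positions 2nd, 5th, 8th, ...).
On "rgbcamvoavtmgr" that produces "gaotr".

gaotr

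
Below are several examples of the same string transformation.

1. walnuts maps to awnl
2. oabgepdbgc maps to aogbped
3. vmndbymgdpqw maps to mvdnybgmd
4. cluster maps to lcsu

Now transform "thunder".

The transformation: delete the last 3 characters, then swap each adjacent pair of characters (1↔2, 3↔4, ...).
Starting from "thunder": after the first operation, "thun"; after the second, "htnu".
(Check on "oabgepdbgc": → "oabgepd" → "aogbped" ✓)

htnu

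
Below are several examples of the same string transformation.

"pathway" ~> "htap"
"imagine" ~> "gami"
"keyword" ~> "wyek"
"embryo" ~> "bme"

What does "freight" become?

What's happening: reverse the string, then delete the first 3 characters.
Applying both steps to "freight": "thgierf", then "ierf".

ierf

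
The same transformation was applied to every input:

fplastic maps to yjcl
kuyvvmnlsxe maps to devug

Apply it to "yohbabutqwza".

xkkcfj

In each case the input is transformed by: shift every letter 9 places forward in the alphabet (wrapping around), then keep every other character starting from the second (positions 2nd, 4th, 6th, ...).
On "yohbabutqwza" that produces "xkkcfj".
(Check on "fplastic": → "oyujbcrl" → "yjcl" ✓)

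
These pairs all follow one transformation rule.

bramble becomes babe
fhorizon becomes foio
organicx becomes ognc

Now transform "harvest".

hret

The rule is to keep every other character starting from the first (positions 1st, 3rd, 5th, ...).
Applying that to "harvest" gives "hret".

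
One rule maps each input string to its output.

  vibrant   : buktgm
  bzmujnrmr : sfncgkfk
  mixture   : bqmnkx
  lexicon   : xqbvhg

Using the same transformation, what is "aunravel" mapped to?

In each case the input is transformed by: shift every letter 7 places backward in the alphabet (wrapping around), then delete the first character.
For "aunravel", step one produces "tngktoxe"; step two turns that into "ngktoxe".

ngktoxe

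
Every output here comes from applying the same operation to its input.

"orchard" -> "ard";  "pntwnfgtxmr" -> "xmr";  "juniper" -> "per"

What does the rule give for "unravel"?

vel

The rule is to keep only the last 3 characters.
"unravel" → "vel".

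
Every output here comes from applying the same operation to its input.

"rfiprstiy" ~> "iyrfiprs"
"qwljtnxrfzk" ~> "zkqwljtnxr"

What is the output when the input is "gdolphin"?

ingdolp

What's happening: move the last 3 characters to the front (rotate right by 3), then delete the first character.
For "gdolphin", step one produces "hingdolp"; step two turns that into "ingdolp".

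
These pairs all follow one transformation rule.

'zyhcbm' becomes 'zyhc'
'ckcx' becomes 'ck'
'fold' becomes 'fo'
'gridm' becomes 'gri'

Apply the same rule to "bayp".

ba

Looking at the pairs, the operation is to delete the last 2 characters.
Doing the same to "bayp": "ba".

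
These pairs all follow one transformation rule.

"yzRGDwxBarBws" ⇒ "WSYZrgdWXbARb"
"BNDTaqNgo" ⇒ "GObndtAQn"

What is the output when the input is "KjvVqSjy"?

Each output is the input with this applied: move the last 2 characters to the front (rotate right by 2), then flip the case of every letter.
Starting from "KjvVqSjy": after the first operation, "jyKjvVqS"; after the second, "JYkJVvQs".

JYkJVvQs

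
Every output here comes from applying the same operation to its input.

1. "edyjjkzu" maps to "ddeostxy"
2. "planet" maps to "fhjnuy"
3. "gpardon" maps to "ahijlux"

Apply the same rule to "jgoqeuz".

adikoty

What's happening: shift every letter 6 places backward in the alphabet (wrapping around), then sort the characters into alphabetical order.
"jgoqeuz" → "daikyot" → "adikoty".
(Check on "edyjjkzu": → "yxsddeto" → "ddeostxy" ✓)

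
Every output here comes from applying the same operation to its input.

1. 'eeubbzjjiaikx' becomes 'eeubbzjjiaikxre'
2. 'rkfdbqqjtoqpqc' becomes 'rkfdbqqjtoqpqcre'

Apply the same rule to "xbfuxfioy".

Each output is the input with this applied: append "re".
On "xbfuxfioy" that produces "xbfuxfioyre".

xbfuxfioyre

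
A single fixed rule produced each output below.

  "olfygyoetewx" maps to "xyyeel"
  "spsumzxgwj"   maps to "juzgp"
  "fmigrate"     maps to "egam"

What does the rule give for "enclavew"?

wlvn

The transformation: keep every other character starting from the second (positions 2nd, 4th, 6th, ...), then swap the first and last characters.
Applying that to "enclavew" gives "wlvn".
(Check on "olfygyoetewx": → "lyyeex" → "xyyeel" ✓)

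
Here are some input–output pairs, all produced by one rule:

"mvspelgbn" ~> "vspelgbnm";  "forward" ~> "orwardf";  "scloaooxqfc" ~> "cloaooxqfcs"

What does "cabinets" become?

The pattern: move the first character to the end.
For "cabinets" the result is "abinetsc".

abinetsc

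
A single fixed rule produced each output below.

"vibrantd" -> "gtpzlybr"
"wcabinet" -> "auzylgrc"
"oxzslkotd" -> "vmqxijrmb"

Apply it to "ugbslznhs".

Looking at the pairs, the operation is to swap each adjacent pair of characters (1↔2, 3↔4, ...), then shift every letter 2 places backward in the alphabet (wrapping around).
On "ugbslznhs" that produces "esqzxjflq".
(Check on "oxzslkotd": → "xoszkltod" → "vmqxijrmb" ✓)

esqzxjflq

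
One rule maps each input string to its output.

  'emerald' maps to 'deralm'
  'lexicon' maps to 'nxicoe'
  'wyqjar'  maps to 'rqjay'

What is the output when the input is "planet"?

The transformation: delete the first character, then swap the first and last characters.
Starting from "planet": after the first operation, "lanet"; after the second, "tanel".

tanel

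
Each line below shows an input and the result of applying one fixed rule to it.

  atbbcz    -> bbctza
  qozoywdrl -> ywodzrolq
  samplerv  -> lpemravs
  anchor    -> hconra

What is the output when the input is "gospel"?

pseolg

The rule is to take characters alternately from the front and the back (1st, last, 2nd, 2nd-last, ...), then reverse the string.
For "gospel", step one produces "gloesp"; step two turns that into "pseolg".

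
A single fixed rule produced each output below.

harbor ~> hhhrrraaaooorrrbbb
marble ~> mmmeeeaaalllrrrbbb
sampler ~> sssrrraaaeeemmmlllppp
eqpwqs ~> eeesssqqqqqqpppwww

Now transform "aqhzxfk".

aaakkkqqqfffhhhxxxzzz

In each case the input is transformed by: take characters alternately from the front and the back (1st, last, 2nd, 2nd-last, ...), then repeat every character 3 times.
So "aqhzxfk" becomes "aaakkkqqqfffhhhxxxzzz".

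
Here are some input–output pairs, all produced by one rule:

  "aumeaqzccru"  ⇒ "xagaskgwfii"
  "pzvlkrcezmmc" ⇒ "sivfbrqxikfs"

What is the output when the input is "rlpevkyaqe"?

In each case the input is transformed by: move the last 2 characters to the front (rotate right by 2), then shift every letter 6 places forward in the alphabet (wrapping around).
Working it through for "rlpevkyaqe": intermediate "qerlpevkya", final "wkxrvkbqeg".
(Check on "aumeaqzccru": → "ruaumeaqzcc" → "xagaskgwfii" ✓)

wkxrvkbqeg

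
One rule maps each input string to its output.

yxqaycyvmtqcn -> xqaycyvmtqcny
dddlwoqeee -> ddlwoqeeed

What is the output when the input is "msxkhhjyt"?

In each case the input is transformed by: move the first character to the end.
So "msxkhhjyt" becomes "sxkhhjytm".

sxkhhjytm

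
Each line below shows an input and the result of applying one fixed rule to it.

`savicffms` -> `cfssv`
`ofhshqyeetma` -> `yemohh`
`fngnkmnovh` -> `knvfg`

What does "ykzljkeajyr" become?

ejryzj

Looking at the pairs, the operation is to keep every other character starting from the first (positions 1st, 3rd, 5th, ...), then move the last 3 characters to the front (rotate right by 3).
Starting from "ykzljkeajyr": after the first operation, "yzjejr"; after the second, "ejryzj".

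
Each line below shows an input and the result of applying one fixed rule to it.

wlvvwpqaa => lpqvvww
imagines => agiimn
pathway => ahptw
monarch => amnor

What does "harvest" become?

Each output is the input with this applied: delete the last 2 characters, then sort the characters into alphabetical order.
Working it through for "harvest": intermediate "harve", final "aehrv".

aehrv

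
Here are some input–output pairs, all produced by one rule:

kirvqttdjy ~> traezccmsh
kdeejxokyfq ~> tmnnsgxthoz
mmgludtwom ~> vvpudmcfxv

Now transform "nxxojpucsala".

wggxsydlbjuj

The transformation: shift every letter 9 places forward in the alphabet (wrapping around).
On "nxxojpucsala" that produces "wggxsydlbjuj".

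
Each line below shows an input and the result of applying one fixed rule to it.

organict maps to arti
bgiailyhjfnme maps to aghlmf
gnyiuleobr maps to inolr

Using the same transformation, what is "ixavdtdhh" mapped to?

The rule is to keep every other character starting from the second (positions 2nd, 4th, 6th, ...), then swap each adjacent pair of characters (1↔2, 3↔4, ...).
Starting from "ixavdtdhh": after the first operation, "xvth"; after the second, "vxht".

vxht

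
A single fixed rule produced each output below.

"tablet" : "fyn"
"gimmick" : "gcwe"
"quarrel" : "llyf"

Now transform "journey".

Rule — delete the first 3 characters, then shift every letter 6 places backward in the alphabet (wrapping around).
On "journey": the first step gives "rney", and the second then gives "lhys".

lhys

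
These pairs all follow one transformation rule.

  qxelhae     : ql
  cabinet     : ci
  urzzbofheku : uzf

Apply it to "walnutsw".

wn

The transformation: move the last 2 characters to the front (rotate right by 2), then keep one character in every 3, starting at position 3 (positions 3rd, 6th, 9th, ...).
Starting from "walnutsw": after the first operation, "swwalnut"; after the second, "wn".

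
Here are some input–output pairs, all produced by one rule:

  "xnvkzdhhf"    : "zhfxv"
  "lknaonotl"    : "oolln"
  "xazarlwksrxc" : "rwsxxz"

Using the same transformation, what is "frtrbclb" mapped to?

blft

Looking at the pairs, the operation is to keep every other character starting from the first (positions 1st, 3rd, 5th, ...), then move the first 2 characters to the end (rotate left by 2).
"frtrbclb" → "blft".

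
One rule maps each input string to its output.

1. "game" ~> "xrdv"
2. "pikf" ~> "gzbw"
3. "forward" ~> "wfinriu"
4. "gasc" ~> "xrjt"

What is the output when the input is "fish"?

wzjy

The pattern: shift every letter 9 places backward in the alphabet (wrapping around).
"fish" → "wzjy".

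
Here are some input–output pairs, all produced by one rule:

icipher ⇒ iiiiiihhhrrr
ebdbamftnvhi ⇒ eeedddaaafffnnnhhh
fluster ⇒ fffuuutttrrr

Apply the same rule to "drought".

dddooogggttt

What's happening: keep every other character starting from the first (positions 1st, 3rd, 5th, ...), then repeat every character 3 times.
On "drought": the first step gives "dogt", and the second then gives "dddooogggttt".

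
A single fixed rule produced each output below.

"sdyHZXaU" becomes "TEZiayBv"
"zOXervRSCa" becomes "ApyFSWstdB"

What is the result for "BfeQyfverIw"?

cGFrZGWFSjX

What's happening: flip the case of every letter, then shift every letter 1 place forward in the alphabet (wrapping around).
Applying that to "BfeQyfverIw" gives "cGFrZGWFSjX".
(Check on "sdyHZXaU": → "SDYhzxAu" → "TEZiayBv" ✓)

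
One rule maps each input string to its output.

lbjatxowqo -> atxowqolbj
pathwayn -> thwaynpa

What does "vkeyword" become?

eywordvk

Rule — move the last 2 characters to the front (rotate right by 2), then swap the front and back halves of the string.
Working it through for "vkeyword": intermediate "rdvkeywo", final "eywordvk".
(Check on "lbjatxowqo": → "qolbjatxow" → "atxowqolbj" ✓)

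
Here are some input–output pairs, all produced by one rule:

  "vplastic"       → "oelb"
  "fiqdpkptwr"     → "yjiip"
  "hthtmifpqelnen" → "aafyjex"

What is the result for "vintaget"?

ogtx

The pattern: shift every letter 7 places backward in the alphabet (wrapping around), then keep every other character starting from the first (positions 1st, 3rd, 5th, ...).
Working it through for "vintaget": intermediate "obgmtzxm", final "ogtx".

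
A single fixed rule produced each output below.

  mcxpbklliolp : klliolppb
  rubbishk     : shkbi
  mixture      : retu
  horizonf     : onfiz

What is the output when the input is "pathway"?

In each case the input is transformed by: delete the first 3 characters, then move the first 2 characters to the end (rotate left by 2).
Starting from "pathway": after the first operation, "hway"; after the second, "ayhw".

ayhw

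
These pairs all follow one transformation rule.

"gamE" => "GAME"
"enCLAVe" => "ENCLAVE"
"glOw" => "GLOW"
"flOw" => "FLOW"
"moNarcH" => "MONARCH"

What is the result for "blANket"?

The pattern: convert every letter to uppercase.
"blANket" → "BLANKET".

BLANKET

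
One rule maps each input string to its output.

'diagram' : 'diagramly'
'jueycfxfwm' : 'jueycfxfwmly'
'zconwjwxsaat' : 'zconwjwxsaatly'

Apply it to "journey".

journeyly

The rule is to append "ly".
Applying that to "journey" gives "journeyly".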